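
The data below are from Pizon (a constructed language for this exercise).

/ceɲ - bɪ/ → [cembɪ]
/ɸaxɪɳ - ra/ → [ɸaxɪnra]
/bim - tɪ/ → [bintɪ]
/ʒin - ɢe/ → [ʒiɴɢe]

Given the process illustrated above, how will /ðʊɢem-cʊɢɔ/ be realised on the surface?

[ðʊɢeɲcʊɢɔ]

The data show regressive place assimilation: /ɲ/ → [m] before /b/; /ɳ/ → [n] before /r/; /m/ → [n] before /t/; /n/ → [ɴ] before /ɢ/. In each pair only place changes, matching the following consonant, while manner and voice stay constant.
The rule targets /m/ (voiced bilabial nasal), which sits before the trigger /c/ (palatal).
A voiced palatal nasal is [ɲ], so the surface segment is [ɲ].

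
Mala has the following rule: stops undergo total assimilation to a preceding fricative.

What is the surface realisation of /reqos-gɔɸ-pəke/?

/g/ is the segment targeted by the rule; it sits immediately after /s/, so it assimilates completely and surfaces as [s].
The same rule applies at the second boundary: /p/ → [ɸ] next to /ɸ/.

[reqossɔɸɸəke]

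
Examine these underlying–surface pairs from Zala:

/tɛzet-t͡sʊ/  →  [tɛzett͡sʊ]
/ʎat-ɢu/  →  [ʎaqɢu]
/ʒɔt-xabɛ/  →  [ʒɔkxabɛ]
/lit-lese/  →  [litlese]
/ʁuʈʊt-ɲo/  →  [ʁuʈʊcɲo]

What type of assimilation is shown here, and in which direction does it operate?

Underlying /t/ is realised as [q] next to /ɢ/; /ɢ/ itself does not change.
The change alveolar → uvular matches the place of the following /ɢ/, identifying this as place assimilation.
Manner and voice are unchanged, so the assimilation is partial, not total.
Checking the remaining alternations: /t/ → [k] before /x/ (alveolar → velar, matching velar); /t/ → [c] before /ɲ/ (alveolar → palatal, matching palatal) — only place changes, and always toward the following segment.
No alternation appears in [tɛzett͡sʊ], [litlese]: there the adjacent consonants already agree in place (/t/ and /t͡s/ are both alveolar; /t/ and /l/ are both alveolar), so these forms are consistent with the same rule.
The trigger is the following segment, so the direction is regressive (anticipatory).

regressive place assimilation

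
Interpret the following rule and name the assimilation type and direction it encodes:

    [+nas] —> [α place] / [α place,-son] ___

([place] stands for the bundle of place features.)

progressive place assimilation

The shared variable α links the value of the place features (abbreviated [place]) on the target to the same value on the neighbouring segment, so place is the feature that assimilates.
The conditioning segment sits to the left of the focus bar, meaning the trigger precedes the segment that changes — progressive assimilation.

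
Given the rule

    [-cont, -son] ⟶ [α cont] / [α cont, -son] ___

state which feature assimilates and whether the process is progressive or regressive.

progressive manner assimilation

The shared variable α links the value of [cont] on the target to that of the neighbouring obstruent. [cont] distinguishes stops from fricatives — a manner-of-articulation feature — so this is manner assimilation.
Since the environment is written before the underscore, the trigger precedes the target; the direction is progressive.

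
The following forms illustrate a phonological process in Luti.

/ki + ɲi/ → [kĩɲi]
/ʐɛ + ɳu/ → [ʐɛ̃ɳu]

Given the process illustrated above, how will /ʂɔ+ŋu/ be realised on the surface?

[ʂɔ̃ŋu]

The data show regressive nasality assimilation (vowel nasalisation): /i/ → [ĩ] before /ɲ/; /ɛ/ → [ɛ̃] before /ɳ/ — a vowel is nasalised by an immediately following nasal consonant.
/ɔ/ sits next to the nasal /ŋ/ and is therefore nasalised to [ɔ̃].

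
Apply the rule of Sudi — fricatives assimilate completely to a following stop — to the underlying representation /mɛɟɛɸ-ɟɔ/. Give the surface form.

/ɸ/ is the segment targeted by the rule; it sits immediately before /ɟ/, so it assimilates completely and surfaces as [ɟ].

[mɛɟɛɟɟɔ]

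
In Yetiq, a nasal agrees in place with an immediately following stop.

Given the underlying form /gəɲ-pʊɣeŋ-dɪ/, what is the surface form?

[gəmpʊɣendɪ]

The rule targets /ɲ/ (voiced palatal nasal), which sits before the trigger /p/ (bilabial).
Changing only its place to bilabial gives [m] — the voiced bilabial nasal.
The same rule applies at the second boundary: /ŋ/ → [n] next to /d/.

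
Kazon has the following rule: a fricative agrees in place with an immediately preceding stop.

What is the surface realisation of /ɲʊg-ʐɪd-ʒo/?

/ʐ/ is a voiced retroflex fricative. The preceding trigger /g/ is velar, so /ʐ/ must become velar as well.
The voiced velar fricative is [ɣ], so /ʐ/ → [ɣ].
At the second juncture, /ʒ/ likewise becomes [z] adjacent to /d/.

[ɲʊgɣɪdzo]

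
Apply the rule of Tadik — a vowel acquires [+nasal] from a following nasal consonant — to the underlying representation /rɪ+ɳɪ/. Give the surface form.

The vowel /ɪ/ is adjacent to the following nasal /ɳ/, so it acquires [+nasal] and surfaces as [ɪ̃].

[rɪ̃ɳɪ]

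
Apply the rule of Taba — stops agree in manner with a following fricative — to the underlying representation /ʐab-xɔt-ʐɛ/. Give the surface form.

The rule targets /b/ (voiced bilabial stop), which sits before the trigger /x/ (fricative).
A voiced bilabial fricative is [β], so the surface segment is [β].
The same rule applies at the second boundary: /t/ → [s] next to /ʐ/.

[ʐaβxɔsʐɛ]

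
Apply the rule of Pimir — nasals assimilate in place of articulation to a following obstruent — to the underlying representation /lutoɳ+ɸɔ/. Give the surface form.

The rule targets /ɳ/ (voiced retroflex nasal), which sits before the trigger /ɸ/ (bilabial).
A voiced bilabial nasal is [m], so the surface segment is [m].

[lutomɸɔ]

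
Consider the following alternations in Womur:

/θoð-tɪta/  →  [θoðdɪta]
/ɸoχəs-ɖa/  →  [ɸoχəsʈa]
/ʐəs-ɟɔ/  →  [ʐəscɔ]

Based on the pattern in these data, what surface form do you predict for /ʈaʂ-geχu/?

The data show progressive voicing assimilation: /t/ → [d] after /ð/; /ɖ/ → [ʈ] after /s/; /ɟ/ → [c] after /s/. In each pair only voicing changes, matching the preceding consonant, while place and manner stay constant.
The rule targets /g/ (voiced velar stop), which sits after the trigger /ʂ/ (voiceless).
Changing only its voicing to voiceless gives [k] — the voiceless velar stop.

[ʈaʂkeχu]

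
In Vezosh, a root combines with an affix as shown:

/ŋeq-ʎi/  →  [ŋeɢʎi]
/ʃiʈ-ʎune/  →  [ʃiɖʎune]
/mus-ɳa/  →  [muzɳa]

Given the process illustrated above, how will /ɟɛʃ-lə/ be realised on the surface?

[ɟɛʒlə]

The data show regressive voicing assimilation: /q/ → [ɢ] before /ʎ/; /ʈ/ → [ɖ] before /ʎ/; /s/ → [z] before /ɳ/. In each pair only voicing changes, matching the following consonant, while place and manner stay constant.
The rule targets /ʃ/ (voiceless postalveolar fricative), which sits before the trigger /l/ (voiced).
The voiced postalveolar fricative is [ʒ], so /ʃ/ → [ʒ].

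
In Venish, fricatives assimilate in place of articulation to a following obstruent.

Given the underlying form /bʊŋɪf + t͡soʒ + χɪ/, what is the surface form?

[bʊŋɪst͡soʁχɪ]

The rule targets /f/ (voiceless labiodental fricative), which sits before the trigger /t͡s/ (alveolar).
A voiceless alveolar fricative is [s], so the surface segment is [s].
The same rule applies at the second boundary: /ʒ/ → [ʁ] next to /χ/.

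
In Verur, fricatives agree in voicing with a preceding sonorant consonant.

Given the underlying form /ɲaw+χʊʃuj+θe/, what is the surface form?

The rule targets /χ/ (voiceless uvular fricative), which sits after the trigger /w/ (voiced).
The voiced uvular fricative is [ʁ], so /χ/ → [ʁ].
At the second juncture, /θ/ likewise becomes [ð] adjacent to /j/.

[ɲawʁʊʃujðe]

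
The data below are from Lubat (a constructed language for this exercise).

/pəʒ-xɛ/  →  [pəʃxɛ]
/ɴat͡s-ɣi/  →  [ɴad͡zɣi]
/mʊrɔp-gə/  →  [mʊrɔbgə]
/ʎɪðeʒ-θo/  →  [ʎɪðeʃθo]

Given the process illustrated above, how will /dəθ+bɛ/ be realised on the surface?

[dəðbɛ]

The data show regressive voicing assimilation: /ʒ/ → [ʃ] before /x/; /t͡s/ → [d͡z] before /ɣ/; /p/ → [b] before /g/; /ʒ/ → [ʃ] before /θ/. In each pair only voicing changes, matching the following consonant, while place and manner stay constant.
The rule targets /θ/ (voiceless dental fricative), which sits before the trigger /b/ (voiced).
A voiced dental fricative is [ð], so the surface segment is [ð].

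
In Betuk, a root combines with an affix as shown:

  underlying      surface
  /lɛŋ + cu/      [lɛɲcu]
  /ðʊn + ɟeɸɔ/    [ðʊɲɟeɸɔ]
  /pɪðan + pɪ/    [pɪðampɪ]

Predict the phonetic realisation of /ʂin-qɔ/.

The data show regressive place assimilation: /ŋ/ → [ɲ] before /c/; /n/ → [ɲ] before /ɟ/; /n/ → [m] before /p/. In each pair only place changes, matching the following consonant, while manner and voice stay constant.
The rule targets /n/ (voiced alveolar nasal), which sits before the trigger /q/ (uvular).
The voiced uvular nasal is [ɴ], so /n/ → [ɴ].

[ʂiɴqɔ]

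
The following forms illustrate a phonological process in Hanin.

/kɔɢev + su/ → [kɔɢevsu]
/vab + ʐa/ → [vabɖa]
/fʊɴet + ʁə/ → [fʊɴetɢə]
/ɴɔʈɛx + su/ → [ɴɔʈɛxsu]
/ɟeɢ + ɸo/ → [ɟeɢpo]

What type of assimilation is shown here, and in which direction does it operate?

progressive manner assimilation

The segment that alternates is /ʐ/, which surfaces as [ɖ] when adjacent to /b/.
The change fricative → stop matches the manner of the preceding /b/, identifying this as manner assimilation.
Place and voice are unchanged, so the assimilation is partial, not total.
The same holds elsewhere in the data: /ʁ/ → [ɢ] after /t/ (fricative → stop, matching a stop); /ɸ/ → [p] after /ɢ/ (fricative → stop, matching a stop) — only manner changes, and always toward the preceding segment.
No alternation appears in [kɔɢevsu], [ɴɔʈɛxsu]: there the adjacent consonants already agree in manner (/s/ and /v/ are both fricatives; /s/ and /x/ are both fricatives), so these forms are consistent with the same rule.
The trigger is the preceding segment, so the direction is progressive (perseverative).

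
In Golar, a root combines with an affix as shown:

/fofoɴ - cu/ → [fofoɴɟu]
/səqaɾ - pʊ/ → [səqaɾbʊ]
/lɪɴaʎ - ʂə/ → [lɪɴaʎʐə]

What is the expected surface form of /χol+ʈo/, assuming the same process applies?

[χolɖo]

The data show progressive voicing assimilation: /c/ → [ɟ] after /ɴ/; /p/ → [b] after /ɾ/; /ʂ/ → [ʐ] after /ʎ/. In each pair only voicing changes, matching the preceding consonant, while place and manner stay constant.
The rule targets /ʈ/ (voiceless retroflex stop), which sits after the trigger /l/ (voiced).
Changing only its voicing to voiced gives [ɖ] — the voiced retroflex stop.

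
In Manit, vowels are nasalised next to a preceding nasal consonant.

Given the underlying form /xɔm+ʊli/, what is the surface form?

The vowel /ʊ/ is adjacent to the preceding nasal /m/, so it acquires [+nasal] and surfaces as [ʊ̃].

[xɔmʊ̃li]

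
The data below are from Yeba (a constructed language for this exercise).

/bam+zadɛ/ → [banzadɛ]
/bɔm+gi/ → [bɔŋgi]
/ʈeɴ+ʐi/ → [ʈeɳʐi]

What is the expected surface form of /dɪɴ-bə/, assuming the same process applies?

The data show regressive place assimilation: /m/ → [n] before /z/; /m/ → [ŋ] before /g/; /ɴ/ → [ɳ] before /ʐ/. In each pair only place changes, matching the following consonant, while manner and voice stay constant.
/ɴ/ is a voiced uvular nasal. The following trigger /b/ is bilabial, so /ɴ/ must become bilabial as well.
The voiced bilabial nasal is [m], so /ɴ/ → [m].

[dɪmbə]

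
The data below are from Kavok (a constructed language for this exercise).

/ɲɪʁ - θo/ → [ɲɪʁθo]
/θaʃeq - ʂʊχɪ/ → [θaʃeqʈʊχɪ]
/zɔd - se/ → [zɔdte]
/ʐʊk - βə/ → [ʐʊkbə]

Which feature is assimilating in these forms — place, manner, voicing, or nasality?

Comparing underlying and surface forms, /ʂ/ → [ʈ] is the alternation; the neighbouring /q/ is constant.
/ʂ/ is a fricative while /q/ is a stop; the output [ʈ] is a stop, matching the trigger — so the feature that spreads is manner.
The same holds elsewhere in the data: /s/ → [t] after /d/ (fricative → stop, matching a stop); /β/ → [b] after /k/ (fricative → stop, matching a stop) — only manner changes, and always toward the preceding segment.
Nothing changes in [ɲɪʁθo]: there the adjacent consonants already agree in manner (/θ/ and /ʁ/ are both fricatives), so this form is consistent with the same rule.

manner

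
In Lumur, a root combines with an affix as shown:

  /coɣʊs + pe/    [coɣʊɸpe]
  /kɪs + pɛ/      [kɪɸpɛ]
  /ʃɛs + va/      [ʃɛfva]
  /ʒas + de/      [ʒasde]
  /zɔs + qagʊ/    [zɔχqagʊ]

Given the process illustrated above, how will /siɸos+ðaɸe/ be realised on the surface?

[siɸoθðaɸe]

The data show regressive place assimilation: /s/ → [ɸ] before /p/; /s/ → [f] before /v/; /s/ → [χ] before /q/. In each pair only place changes, matching the following consonant, while manner and voice stay constant.
Nothing changes in [ʒasde]: there the adjacent consonants already agree in place (/s/ and /d/ are both alveolar), so this form is consistent with the same rule.
The rule targets /s/ (voiceless alveolar fricative), which sits before the trigger /ð/ (dental).
Changing only its place to dental gives [θ] — the voiceless dental fricative.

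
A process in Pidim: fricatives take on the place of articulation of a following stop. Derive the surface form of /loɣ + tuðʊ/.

[loztuðʊ]

/ɣ/ is a voiced velar fricative. The following trigger /t/ is alveolar, so /ɣ/ must become alveolar as well.
A voiced alveolar fricative is [z], so the surface segment is [z].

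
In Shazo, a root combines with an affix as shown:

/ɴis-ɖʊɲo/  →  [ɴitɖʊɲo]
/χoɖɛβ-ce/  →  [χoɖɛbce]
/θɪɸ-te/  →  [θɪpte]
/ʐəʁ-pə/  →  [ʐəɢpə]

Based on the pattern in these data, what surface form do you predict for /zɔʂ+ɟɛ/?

The data show regressive manner assimilation: /s/ → [t] before /ɖ/; /β/ → [b] before /c/; /ɸ/ → [p] before /t/; /ʁ/ → [ɢ] before /p/. In each pair only manner changes, matching the following consonant, while place and voice stay constant.
The rule targets /ʂ/ (voiceless retroflex fricative), which sits before the trigger /ɟ/ (stop).
A voiceless retroflex stop is [ʈ], so the surface segment is [ʈ].

[zɔʈɟɛ]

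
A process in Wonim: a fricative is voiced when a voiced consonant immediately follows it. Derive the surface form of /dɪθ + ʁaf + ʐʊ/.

/θ/ is a voiceless dental fricative. The following trigger /ʁ/ is voiced, so /θ/ must become voiced as well.
Changing only its voicing to voiced gives [ð] — the voiced dental fricative.
At the second juncture, /f/ likewise becomes [v] adjacent to /ʐ/.

[dɪðʁavʐʊ]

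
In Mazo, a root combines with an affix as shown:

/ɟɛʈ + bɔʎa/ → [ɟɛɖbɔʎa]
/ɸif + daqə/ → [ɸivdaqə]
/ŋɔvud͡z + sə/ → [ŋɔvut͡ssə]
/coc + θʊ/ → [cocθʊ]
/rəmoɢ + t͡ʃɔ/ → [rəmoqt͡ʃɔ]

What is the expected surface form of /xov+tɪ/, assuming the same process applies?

[xoftɪ]

The data show regressive voicing assimilation: /ʈ/ → [ɖ] before /b/; /f/ → [v] before /d/; /d͡z/ → [t͡s] before /s/; /ɢ/ → [q] before /t͡ʃ/. In each pair only voicing changes, matching the following consonant, while place and manner stay constant.
No alternation appears in [cocθʊ]: there the adjacent consonants already agree in voicing (/c/ and /θ/ are both voiceless), so this form is consistent with the same rule.
/v/ is a voiced labiodental fricative. The following trigger /t/ is voiceless, so /v/ must become voiceless as well.
The voiceless labiodental fricative is [f], so /v/ → [f].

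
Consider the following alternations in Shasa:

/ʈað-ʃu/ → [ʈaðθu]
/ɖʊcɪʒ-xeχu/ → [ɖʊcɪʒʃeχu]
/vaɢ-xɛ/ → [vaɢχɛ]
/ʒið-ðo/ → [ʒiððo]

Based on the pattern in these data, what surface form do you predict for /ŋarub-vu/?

The data show progressive place assimilation: /ʃ/ → [θ] after /ð/; /x/ → [ʃ] after /ʒ/; /x/ → [χ] after /ɢ/. In each pair only place changes, matching the preceding consonant, while manner and voice stay constant.
No alternation appears in [ʒiððo]: there the adjacent consonants already agree in place (/ð/ and /ð/ are both dental), so this form is consistent with the same rule.
/v/ is a voiced labiodental fricative. The preceding trigger /b/ is bilabial, so /v/ must become bilabial as well.
The voiced bilabial fricative is [β], so /v/ → [β].

[ŋarubβu]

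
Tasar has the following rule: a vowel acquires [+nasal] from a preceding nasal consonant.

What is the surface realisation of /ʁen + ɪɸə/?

The vowel /ɪ/ is adjacent to the preceding nasal /n/, so it acquires [+nasal] and surfaces as [ɪ̃].

[ʁenɪ̃ɸə]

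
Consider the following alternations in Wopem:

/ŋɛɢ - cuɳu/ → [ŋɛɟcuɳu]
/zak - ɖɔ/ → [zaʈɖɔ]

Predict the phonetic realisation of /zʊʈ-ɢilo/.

[zʊqɢilo]

The data show regressive place assimilation: /ɢ/ → [ɟ] before /c/; /k/ → [ʈ] before /ɖ/. In each pair only place changes, matching the following consonant, while manner and voice stay constant.
The rule targets /ʈ/ (voiceless retroflex stop), which sits before the trigger /ɢ/ (uvular).
A voiceless uvular stop is [q], so the surface segment is [q].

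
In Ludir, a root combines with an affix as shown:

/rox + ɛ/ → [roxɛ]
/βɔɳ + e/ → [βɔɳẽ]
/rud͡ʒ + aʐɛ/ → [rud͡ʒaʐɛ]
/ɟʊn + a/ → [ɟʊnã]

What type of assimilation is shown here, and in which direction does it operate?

progressive nasality assimilation (vowel nasalisation)

The vowel /e/ surfaces as nasalised [ẽ] next to the preceding nasal /ɳ/ — it has acquired the [+nasal] feature of its neighbour.
Likewise in the remaining data: /a/ → [ã] after /n/ — each time a vowel is nasalised next to a preceding nasal.
No change occurs in [roxɛ], [rud͡ʒaʐɛ] because the vowel at the boundary is adjacent to an oral consonant, not a nasal (/ɛ/ next to /x/; /a/ next to /d͡ʒ/).
Because the conditioning nasal is to the left of the vowel that changes, the process is progressive (perseverative).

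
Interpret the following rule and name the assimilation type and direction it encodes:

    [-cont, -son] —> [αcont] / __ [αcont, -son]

regressive manner assimilation

The shared variable α links the value of [cont] on the target to that of the neighbouring obstruent. [cont] distinguishes stops from fricatives — a manner-of-articulation feature — so this is manner assimilation.
The conditioning segment sits to the right of the focus bar, meaning the trigger follows the segment that changes — regressive assimilation.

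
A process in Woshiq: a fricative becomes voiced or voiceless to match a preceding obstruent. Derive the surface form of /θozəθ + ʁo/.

[θozəθχo]

/ʁ/ is a voiced uvular fricative. The preceding trigger /θ/ is voiceless, so /ʁ/ must become voiceless as well.
The voiceless uvular fricative is [χ], so /ʁ/ → [χ].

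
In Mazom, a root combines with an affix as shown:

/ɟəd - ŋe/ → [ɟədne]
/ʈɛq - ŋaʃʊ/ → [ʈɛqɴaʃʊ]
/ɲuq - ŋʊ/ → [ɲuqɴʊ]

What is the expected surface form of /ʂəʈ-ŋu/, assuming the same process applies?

The data show progressive place assimilation: /ŋ/ → [n] after /d/; /ŋ/ → [ɴ] after /q/. In each pair only place changes, matching the preceding consonant, while manner and voice stay constant.
The rule targets /ŋ/ (voiced velar nasal), which sits after the trigger /ʈ/ (retroflex).
Changing only its place to retroflex gives [ɳ] — the voiced retroflex nasal.

[ʂəʈɳu]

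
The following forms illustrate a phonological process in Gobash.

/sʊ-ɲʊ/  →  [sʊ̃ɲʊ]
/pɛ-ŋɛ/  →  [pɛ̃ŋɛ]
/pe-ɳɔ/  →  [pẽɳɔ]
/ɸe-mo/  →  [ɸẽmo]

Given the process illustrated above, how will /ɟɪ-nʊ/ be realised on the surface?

[ɟɪ̃nʊ]

The data show regressive nasality assimilation (vowel nasalisation): /ʊ/ → [ʊ̃] before /ɲ/; /ɛ/ → [ɛ̃] before /ŋ/; /e/ → [ẽ] before /ɳ/; /e/ → [ẽ] before /m/ — a vowel is nasalised by an immediately following nasal consonant.
The vowel /ɪ/ is adjacent to the following nasal /n/, so it acquires [+nasal] and surfaces as [ɪ̃].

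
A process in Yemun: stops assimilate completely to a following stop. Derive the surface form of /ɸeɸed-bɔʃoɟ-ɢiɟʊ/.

/d/ is the segment targeted by the rule; it sits immediately before /b/, so it assimilates completely and surfaces as [b].
The same rule applies at the second boundary: /ɟ/ → [ɢ] next to /ɢ/.

[ɸeɸebbɔʃoɢɢiɟʊ]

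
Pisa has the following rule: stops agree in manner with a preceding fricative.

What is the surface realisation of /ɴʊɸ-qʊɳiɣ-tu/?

[ɴʊɸχʊɳiɣsu]

The rule targets /q/ (voiceless uvular stop), which sits after the trigger /ɸ/ (fricative).
The voiceless uvular fricative is [χ], so /q/ → [χ].
The same rule applies at the second boundary: /t/ → [s] next to /ɣ/.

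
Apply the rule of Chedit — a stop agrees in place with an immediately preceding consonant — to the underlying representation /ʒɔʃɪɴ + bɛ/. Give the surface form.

/b/ is a voiced bilabial stop. The preceding trigger /ɴ/ is uvular, so /b/ must become uvular as well.
The voiced uvular stop is [ɢ], so /b/ → [ɢ].

[ʒɔʃɪɴɢɛ]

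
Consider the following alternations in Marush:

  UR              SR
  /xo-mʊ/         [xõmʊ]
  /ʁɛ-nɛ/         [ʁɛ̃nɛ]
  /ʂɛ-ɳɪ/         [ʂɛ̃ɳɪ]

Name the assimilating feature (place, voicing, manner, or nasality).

nasality

The vowel /o/ surfaces as nasalised [õ] next to the following nasal /m/ — it has acquired the [+nasal] feature of its neighbour.
Likewise in the remaining data: /ɛ/ → [ɛ̃] before /n/; /ɛ/ → [ɛ̃] before /ɳ/ — each time a vowel is nasalised next to a following nasal.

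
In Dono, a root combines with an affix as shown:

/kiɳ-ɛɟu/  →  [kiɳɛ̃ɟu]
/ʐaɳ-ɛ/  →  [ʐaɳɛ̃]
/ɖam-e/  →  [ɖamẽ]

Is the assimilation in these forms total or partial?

The vowel /ɛ/ surfaces as nasalised [ɛ̃] next to the preceding nasal /ɳ/ — it has acquired the [+nasal] feature of its neighbour.
Likewise in the remaining data: /e/ → [ẽ] after /m/ — each time a vowel is nasalised next to a preceding nasal.

partial assimilation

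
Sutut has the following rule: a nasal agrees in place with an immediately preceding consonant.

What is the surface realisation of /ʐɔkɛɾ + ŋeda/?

[ʐɔkɛɾneda]

/ŋ/ is a voiced velar nasal. The preceding trigger /ɾ/ is alveolar, so /ŋ/ must become alveolar as well.
A voiced alveolar nasal is [n], so the surface segment is [n].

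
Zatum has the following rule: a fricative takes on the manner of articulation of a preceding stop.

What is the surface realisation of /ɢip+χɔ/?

The rule targets /χ/ (voiceless uvular fricative), which sits after the trigger /p/ (stop).
A voiceless uvular stop is [q], so the surface segment is [q].

[ɢipqɔ]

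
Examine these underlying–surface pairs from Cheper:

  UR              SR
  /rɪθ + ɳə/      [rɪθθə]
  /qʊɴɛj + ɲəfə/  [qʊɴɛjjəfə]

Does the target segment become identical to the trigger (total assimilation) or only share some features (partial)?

total assimilation

The segment that alternates is /ɳ/, which surfaces as [θ] when adjacent to /θ/.
The output [θ] is identical to the trigger /θ/ — every feature (place, manner, voicing) has been copied — so this is total assimilation.
The remaining alternation confirms this: /ɲ/ → [j] after /j/ — in each case the output is a copy of the preceding consonant.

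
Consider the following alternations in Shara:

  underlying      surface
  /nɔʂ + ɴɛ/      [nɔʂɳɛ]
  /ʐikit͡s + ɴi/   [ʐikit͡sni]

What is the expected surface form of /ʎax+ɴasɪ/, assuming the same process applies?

[ʎaxŋasɪ]

The data show progressive place assimilation: /ɴ/ → [ɳ] after /ʂ/; /ɴ/ → [n] after /t͡s/. In each pair only place changes, matching the preceding consonant, while manner and voice stay constant.
The rule targets /ɴ/ (voiced uvular nasal), which sits after the trigger /x/ (velar).
The voiced velar nasal is [ŋ], so /ɴ/ → [ŋ].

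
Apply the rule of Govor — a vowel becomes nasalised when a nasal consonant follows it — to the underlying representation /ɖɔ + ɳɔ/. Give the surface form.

[ɖɔ̃ɳɔ]

/ɔ/ sits next to the nasal /ɳ/ and is therefore nasalised to [ɔ̃].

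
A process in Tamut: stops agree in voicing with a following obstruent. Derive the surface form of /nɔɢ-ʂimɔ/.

[nɔqʂimɔ]

The rule targets /ɢ/ (voiced uvular stop), which sits before the trigger /ʂ/ (voiceless).
A voiceless uvular stop is [q], so the surface segment is [q].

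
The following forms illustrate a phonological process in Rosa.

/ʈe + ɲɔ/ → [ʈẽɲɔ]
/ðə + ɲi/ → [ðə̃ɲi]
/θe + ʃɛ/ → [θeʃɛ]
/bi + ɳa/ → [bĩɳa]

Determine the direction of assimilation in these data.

The vowel /e/ surfaces as nasalised [ẽ] next to the following nasal /ɲ/ — it has acquired the [+nasal] feature of its neighbour.
Likewise in the remaining data: /ə/ → [ə̃] before /ɲ/; /i/ → [ĩ] before /ɳ/ — each time a vowel is nasalised next to a following nasal.
No change occurs in [θeʃɛ] because the vowel at the boundary is adjacent to an oral consonant, not a nasal (/e/ next to /ʃ/).
Because the conditioning nasal is to the right of the vowel that changes, the process is regressive (anticipatory).

regressive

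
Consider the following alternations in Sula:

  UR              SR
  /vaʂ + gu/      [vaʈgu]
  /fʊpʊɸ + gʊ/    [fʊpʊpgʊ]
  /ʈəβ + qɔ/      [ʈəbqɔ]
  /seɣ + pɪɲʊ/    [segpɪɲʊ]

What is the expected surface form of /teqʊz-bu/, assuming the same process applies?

[teqʊdbu]

The data show regressive manner assimilation: /ʂ/ → [ʈ] before /g/; /ɸ/ → [p] before /g/; /β/ → [b] before /q/; /ɣ/ → [g] before /p/. In each pair only manner changes, matching the following consonant, while place and voice stay constant.
The rule targets /z/ (voiced alveolar fricative), which sits before the trigger /b/ (stop).
A voiced alveolar stop is [d], so the surface segment is [d].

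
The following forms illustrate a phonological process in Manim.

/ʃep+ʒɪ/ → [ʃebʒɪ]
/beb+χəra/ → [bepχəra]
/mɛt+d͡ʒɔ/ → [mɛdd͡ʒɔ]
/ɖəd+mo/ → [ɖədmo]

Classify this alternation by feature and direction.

Underlying /p/ is realised as [b] next to /ʒ/; /ʒ/ itself does not change.
/p/ is voiceless while /ʒ/ is voiced; the output [b] is voiced, matching the trigger — so the feature that spreads is voicing.
Place and manner are unchanged, so the assimilation is partial, not total.
The same holds elsewhere in the data: /b/ → [p] before /χ/ (voiced → voiceless, matching voiceless); /t/ → [d] before /d͡ʒ/ (voiceless → voiced, matching voiced) — only voicing changes, and always toward the following segment.
Nothing changes in [ɖədmo]: there the adjacent consonants already agree in voicing (/d/ and /m/ are both voiced), so this form is consistent with the same rule.
Since the segment that changes precedes the conditioning segment, the assimilation is regressive.

regressive voicing assimilation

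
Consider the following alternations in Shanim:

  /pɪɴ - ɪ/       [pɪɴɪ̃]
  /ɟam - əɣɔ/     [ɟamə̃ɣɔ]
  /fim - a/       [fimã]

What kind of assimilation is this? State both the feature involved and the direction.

The vowel /ɪ/ surfaces as nasalised [ɪ̃] next to the preceding nasal /ɴ/ — it has acquired the [+nasal] feature of its neighbour.
Likewise in the remaining data: /ə/ → [ə̃] after /m/; /a/ → [ã] after /m/ — each time a vowel is nasalised next to a preceding nasal.
Because the conditioning nasal is to the left of the vowel that changes, the process is progressive (perseverative).

progressive nasality assimilation (vowel nasalisation)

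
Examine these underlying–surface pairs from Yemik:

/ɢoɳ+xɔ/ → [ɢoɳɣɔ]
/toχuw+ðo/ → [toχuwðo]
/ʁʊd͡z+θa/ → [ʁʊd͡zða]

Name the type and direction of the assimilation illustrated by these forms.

progressive voicing assimilation

Comparing underlying and surface forms, /x/ → [ɣ] is the alternation; the neighbouring /ɳ/ is constant.
/x/ is voiceless while /ɳ/ is voiced; the output [ɣ] is voiced, matching the trigger — so the feature that spreads is voicing.
Place and manner are unchanged, so the assimilation is partial, not total.
Checking the remaining alternation: /θ/ → [ð] after /d͡z/ (voiceless → voiced, matching voiced) — only voicing changes, and always toward the preceding segment.
Nothing changes in [toχuwðo]: there the adjacent consonants already agree in voicing (/ð/ and /w/ are both voiced), so this form is consistent with the same rule.
The trigger is the preceding segment, so the direction is progressive (perseverative).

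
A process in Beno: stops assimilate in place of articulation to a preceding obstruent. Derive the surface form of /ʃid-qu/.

The rule targets /q/ (voiceless uvular stop), which sits after the trigger /d/ (alveolar).
The voiceless alveolar stop is [t], so /q/ → [t].

[ʃidtu]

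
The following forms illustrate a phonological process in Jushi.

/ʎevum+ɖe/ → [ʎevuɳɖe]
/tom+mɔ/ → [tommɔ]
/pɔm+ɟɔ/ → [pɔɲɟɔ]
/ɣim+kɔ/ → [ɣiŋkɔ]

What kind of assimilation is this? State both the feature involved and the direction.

The segment that alternates is /m/, which surfaces as [ɳ] when adjacent to /ɖ/.
/m/ is bilabial while /ɖ/ is retroflex; the output [ɳ] is retroflex, matching the trigger — so the feature that spreads is place.
Manner and voice are unchanged, so the assimilation is partial, not total.
The same holds elsewhere in the data: /m/ → [ɲ] before /ɟ/ (bilabial → palatal, matching palatal); /m/ → [ŋ] before /k/ (bilabial → velar, matching velar) — only place changes, and always toward the following segment.
No alternation appears in [tommɔ]: there the adjacent consonants already agree in place (/m/ and /m/ are both bilabial), so this form is consistent with the same rule.
Since the segment that changes precedes the conditioning segment, the assimilation is regressive.

regressive place assimilation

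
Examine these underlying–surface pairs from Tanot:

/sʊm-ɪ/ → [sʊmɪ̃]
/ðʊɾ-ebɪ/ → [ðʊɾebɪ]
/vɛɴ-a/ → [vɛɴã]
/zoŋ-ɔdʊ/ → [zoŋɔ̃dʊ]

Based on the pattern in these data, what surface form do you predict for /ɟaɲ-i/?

[ɟaɲĩ]

The data show progressive nasality assimilation (vowel nasalisation): /ɪ/ → [ɪ̃] after /m/; /a/ → [ã] after /ɴ/; /ɔ/ → [ɔ̃] after /ŋ/ — a vowel is nasalised by an immediately preceding nasal consonant.
No change occurs in [ðʊɾebɪ] because the vowel at the boundary is adjacent to an oral consonant, not a nasal (/e/ next to /ɾ/).
/i/ sits next to the nasal /ɲ/ and is therefore nasalised to [ĩ].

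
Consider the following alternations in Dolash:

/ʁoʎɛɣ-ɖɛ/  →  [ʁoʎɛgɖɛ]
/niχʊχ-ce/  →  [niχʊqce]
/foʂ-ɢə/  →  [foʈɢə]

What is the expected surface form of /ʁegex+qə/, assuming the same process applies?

The data show regressive manner assimilation: /ɣ/ → [g] before /ɖ/; /χ/ → [q] before /c/; /ʂ/ → [ʈ] before /ɢ/. In each pair only manner changes, matching the following consonant, while place and voice stay constant.
The rule targets /x/ (voiceless velar fricative), which sits before the trigger /q/ (stop).
Changing only its manner to stop gives [k] — the voiceless velar stop.

[ʁegekqə]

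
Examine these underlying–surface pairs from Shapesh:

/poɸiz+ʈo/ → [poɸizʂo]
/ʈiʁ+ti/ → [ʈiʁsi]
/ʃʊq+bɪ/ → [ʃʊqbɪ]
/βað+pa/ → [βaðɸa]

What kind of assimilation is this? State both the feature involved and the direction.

Comparing underlying and surface forms, /ʈ/ → [ʂ] is the alternation; the neighbouring /z/ is constant.
/ʈ/ is a stop while /z/ is a fricative; the output [ʂ] is a fricative, matching the trigger — so the feature that spreads is manner.
Place and voice are unchanged, so the assimilation is partial, not total.
Checking the remaining alternations: /t/ → [s] after /ʁ/ (stop → fricative, matching a fricative); /p/ → [ɸ] after /ð/ (stop → fricative, matching a fricative) — only manner changes, and always toward the preceding segment.
Nothing changes in [ʃʊqbɪ]: there the adjacent consonants already agree in manner (/b/ and /q/ are both stops), so this form is consistent with the same rule.
The trigger is the preceding segment, so the direction is progressive (perseverative).

progressive manner assimilation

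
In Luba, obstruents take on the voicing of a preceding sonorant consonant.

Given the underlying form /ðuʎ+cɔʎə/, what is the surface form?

[ðuʎɟɔʎə]

The rule targets /c/ (voiceless palatal stop), which sits after the trigger /ʎ/ (voiced).
Changing only its voicing to voiced gives [ɟ] — the voiced palatal stop.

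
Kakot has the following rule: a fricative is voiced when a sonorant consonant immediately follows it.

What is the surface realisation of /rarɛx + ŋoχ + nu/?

[rarɛɣŋoʁnu]

/x/ is a voiceless velar fricative. The following trigger /ŋ/ is voiced, so /x/ must become voiced as well.
Changing only its voicing to voiced gives [ɣ] — the voiced velar fricative.
At the second juncture, /χ/ likewise becomes [ʁ] adjacent to /n/.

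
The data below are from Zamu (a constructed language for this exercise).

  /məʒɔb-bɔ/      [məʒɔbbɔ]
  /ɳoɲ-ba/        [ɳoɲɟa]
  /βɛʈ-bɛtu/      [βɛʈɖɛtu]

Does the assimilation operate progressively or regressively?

progressive

Comparing underlying and surface forms, /b/ → [ɟ] is the alternation; the neighbouring /ɲ/ is constant.
/b/ is bilabial while /ɲ/ is palatal; the output [ɟ] is palatal, matching the trigger — so the feature that spreads is place.
The other alternating form patterns the same way: /b/ → [ɖ] after /ʈ/ (bilabial → retroflex, matching retroflex) — only place changes, and always toward the preceding segment.
Nothing changes in [məʒɔbbɔ]: there the adjacent consonants already agree in place (/b/ and /b/ are both bilabial), so this form is consistent with the same rule.
Since the segment that changes follows the conditioning segment, the assimilation is progressive.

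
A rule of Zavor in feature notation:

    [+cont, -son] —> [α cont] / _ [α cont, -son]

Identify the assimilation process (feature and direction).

regressive manner assimilation

The rule copies [cont] (continuancy) from the environment onto the target fricatives; since [±cont] encodes the stop/fricative manner contrast, the assimilating dimension is manner.
The conditioning segment sits to the right of the focus bar, meaning the trigger follows the segment that changes — regressive assimilation.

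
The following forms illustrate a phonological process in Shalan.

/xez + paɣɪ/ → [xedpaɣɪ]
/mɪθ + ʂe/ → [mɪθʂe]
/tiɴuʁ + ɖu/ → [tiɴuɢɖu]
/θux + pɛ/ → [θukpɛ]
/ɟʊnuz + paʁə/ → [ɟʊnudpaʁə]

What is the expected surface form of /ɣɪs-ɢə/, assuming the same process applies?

The data show regressive manner assimilation: /z/ → [d] before /p/; /ʁ/ → [ɢ] before /ɖ/; /x/ → [k] before /p/. In each pair only manner changes, matching the following consonant, while place and voice stay constant.
No alternation appears in [mɪθʂe]: there the adjacent consonants already agree in manner (/θ/ and /ʂ/ are both fricatives), so this form is consistent with the same rule.
The rule targets /s/ (voiceless alveolar fricative), which sits before the trigger /ɢ/ (stop).
The voiceless alveolar stop is [t], so /s/ → [t].

[ɣɪtɢə]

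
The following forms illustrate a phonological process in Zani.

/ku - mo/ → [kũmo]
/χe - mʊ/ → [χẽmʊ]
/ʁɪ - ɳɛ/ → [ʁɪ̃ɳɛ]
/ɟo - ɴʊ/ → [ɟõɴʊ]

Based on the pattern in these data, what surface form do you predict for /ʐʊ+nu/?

[ʐʊ̃nu]

The data show regressive nasality assimilation (vowel nasalisation): /u/ → [ũ] before /m/; /e/ → [ẽ] before /m/; /ɪ/ → [ɪ̃] before /ɳ/; /o/ → [õ] before /ɴ/ — a vowel is nasalised by an immediately following nasal consonant.
The vowel /ʊ/ is adjacent to the following nasal /n/, so it acquires [+nasal] and surfaces as [ʊ̃].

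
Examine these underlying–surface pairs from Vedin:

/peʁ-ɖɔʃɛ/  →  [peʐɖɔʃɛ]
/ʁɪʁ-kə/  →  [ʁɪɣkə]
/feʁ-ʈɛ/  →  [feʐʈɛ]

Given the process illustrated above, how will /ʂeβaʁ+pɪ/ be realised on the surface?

The data show regressive place assimilation: /ʁ/ → [ʐ] before /ɖ/; /ʁ/ → [ɣ] before /k/; /ʁ/ → [ʐ] before /ʈ/. In each pair only place changes, matching the following consonant, while manner and voice stay constant.
The rule targets /ʁ/ (voiced uvular fricative), which sits before the trigger /p/ (bilabial).
Changing only its place to bilabial gives [β] — the voiced bilabial fricative.

[ʂeβaβpɪ]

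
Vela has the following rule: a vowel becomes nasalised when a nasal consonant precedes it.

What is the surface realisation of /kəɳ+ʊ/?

/ʊ/ sits next to the nasal /ɳ/ and is therefore nasalised to [ʊ̃].

[kəɳʊ̃]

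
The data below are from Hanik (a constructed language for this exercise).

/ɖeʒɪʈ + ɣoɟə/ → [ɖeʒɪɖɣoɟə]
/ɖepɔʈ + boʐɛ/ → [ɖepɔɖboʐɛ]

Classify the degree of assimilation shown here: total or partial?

Underlying /ʈ/ is realised as [ɖ] next to /ɣ/; /ɣ/ itself does not change.
/ʈ/ is voiceless while /ɣ/ is voiced; the output [ɖ] is voiced, matching the trigger — so the feature that spreads is voicing.
Place and manner are unchanged, so the assimilation is partial, not total.
The other alternating form patterns the same way: /ʈ/ → [ɖ] before /b/ (voiceless → voiced, matching voiced) — only voicing changes, and always toward the following segment.

partial assimilation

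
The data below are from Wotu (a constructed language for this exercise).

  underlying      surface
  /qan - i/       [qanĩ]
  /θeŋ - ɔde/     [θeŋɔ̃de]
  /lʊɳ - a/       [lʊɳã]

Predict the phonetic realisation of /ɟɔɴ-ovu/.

The data show progressive nasality assimilation (vowel nasalisation): /i/ → [ĩ] after /n/; /ɔ/ → [ɔ̃] after /ŋ/; /a/ → [ã] after /ɳ/ — a vowel is nasalised by an immediately preceding nasal consonant.
The vowel /o/ is adjacent to the preceding nasal /ɴ/, so it acquires [+nasal] and surfaces as [õ].

[ɟɔɴõvu]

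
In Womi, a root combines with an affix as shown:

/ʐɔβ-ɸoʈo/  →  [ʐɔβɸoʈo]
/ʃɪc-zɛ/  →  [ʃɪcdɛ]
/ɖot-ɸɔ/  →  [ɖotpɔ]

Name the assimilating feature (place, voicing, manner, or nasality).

manner

The segment that alternates is /z/, which surfaces as [d] when adjacent to /c/.
/z/ is a fricative while /c/ is a stop; the output [d] is a stop, matching the trigger — so the feature that spreads is manner.
The other alternating form patterns the same way: /ɸ/ → [p] after /t/ (fricative → stop, matching a stop) — only manner changes, and always toward the preceding segment.
Nothing changes in [ʐɔβɸoʈo]: there the adjacent consonants already agree in manner (/ɸ/ and /β/ are both fricatives), so this form is consistent with the same rule.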